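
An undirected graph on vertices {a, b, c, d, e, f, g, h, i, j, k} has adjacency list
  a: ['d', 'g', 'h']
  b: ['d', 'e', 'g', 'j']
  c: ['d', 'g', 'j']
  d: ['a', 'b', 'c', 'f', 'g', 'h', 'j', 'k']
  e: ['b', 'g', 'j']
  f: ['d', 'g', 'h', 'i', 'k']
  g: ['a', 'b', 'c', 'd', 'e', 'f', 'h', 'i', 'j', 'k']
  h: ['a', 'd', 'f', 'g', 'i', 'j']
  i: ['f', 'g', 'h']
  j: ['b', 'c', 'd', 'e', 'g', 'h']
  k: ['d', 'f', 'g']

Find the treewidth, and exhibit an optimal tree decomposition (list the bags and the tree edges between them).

Treewidth 3.
Bags: B1 = {c, d, g, j}  B2 = {b, d, g, j}  B3 = {d, g, h, j}  B4 = {d, f, g, h}  B5 = {d, f, g, k}  B6 = {f, g, h, i}  B7 = {b, e, g, j}  B8 = {a, d, g, h}
Tree: B1–B2, B2–B3, B3–B4, B4–B5, B4–B6, B2–B7, B4–B8

Every bag has size at most 4, so the width is 4 − 1 = 3 and tw(G) ≤ 3. Conversely, {d, g, h, j} is a clique of size 4, and the vertices of any clique must share a bag in every tree decomposition; so some bag has ≥ 4 vertices and tw(G) ≥ 3. The upper and lower bounds meet at 3, so that is the treewidth.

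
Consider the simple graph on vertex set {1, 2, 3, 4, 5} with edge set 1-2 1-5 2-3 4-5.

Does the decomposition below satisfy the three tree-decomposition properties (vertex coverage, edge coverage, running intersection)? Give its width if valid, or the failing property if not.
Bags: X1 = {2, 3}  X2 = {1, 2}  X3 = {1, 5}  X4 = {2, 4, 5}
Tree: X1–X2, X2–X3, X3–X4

A tree decomposition must satisfy three properties: every vertex lies in some bag; for every edge, both endpoints lie together in some bag; and for every vertex, the bags containing it form a connected subtree. Here bags containing vertex 2 are not connected in the tree, so the decomposition is invalid.

No — bags containing vertex 2 are not connected in the tree.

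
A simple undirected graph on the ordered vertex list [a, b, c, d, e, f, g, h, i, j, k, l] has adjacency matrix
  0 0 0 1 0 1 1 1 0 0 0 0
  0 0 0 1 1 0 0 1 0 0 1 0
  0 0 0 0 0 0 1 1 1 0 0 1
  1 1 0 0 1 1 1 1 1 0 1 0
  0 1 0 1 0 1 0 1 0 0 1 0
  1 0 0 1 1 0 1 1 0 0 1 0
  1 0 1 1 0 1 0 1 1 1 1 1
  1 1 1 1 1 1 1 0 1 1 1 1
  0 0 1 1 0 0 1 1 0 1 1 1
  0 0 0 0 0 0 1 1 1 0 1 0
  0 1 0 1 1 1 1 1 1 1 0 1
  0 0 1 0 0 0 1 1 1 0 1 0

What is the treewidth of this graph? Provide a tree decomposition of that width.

Treewidth 4.
Bags: B1 = {d, f, g, h, k}  B2 = {d, g, h, i, k}  B3 = {g, h, i, k, l}  B4 = {d, e, f, h, k}  B5 = {c, g, h, i, l}  B6 = {a, d, f, g, h}  B7 = {b, d, e, h, k}  B8 = {g, h, i, j, k}
Tree: B1–B2, B2–B3, B1–B4, B3–B5, B1–B6, B4–B7, B3–B8

Each bag holds 5 vertices, so the decomposition has width 4, which upper-bounds the treewidth. On the other hand G contains the 5-clique {c, g, h, i, l}. A clique must lie in a single bag of any decomposition, so no decomposition can have width below 4. Therefore the treewidth is 4.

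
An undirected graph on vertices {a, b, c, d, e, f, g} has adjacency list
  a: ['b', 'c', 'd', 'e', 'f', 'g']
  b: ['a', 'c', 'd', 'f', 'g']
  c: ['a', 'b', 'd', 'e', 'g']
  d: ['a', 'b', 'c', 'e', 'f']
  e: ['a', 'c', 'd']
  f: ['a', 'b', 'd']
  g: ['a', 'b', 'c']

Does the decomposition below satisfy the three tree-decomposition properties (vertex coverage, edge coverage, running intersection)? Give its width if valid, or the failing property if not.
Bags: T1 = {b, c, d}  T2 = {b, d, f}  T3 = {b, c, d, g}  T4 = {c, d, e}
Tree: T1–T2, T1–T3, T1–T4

A tree decomposition must satisfy three properties: every vertex lies in some bag; for every edge, both endpoints lie together in some bag; and for every vertex, the bags containing it form a connected subtree. Here vertex a appears in no bag, so the decomposition is invalid.

No — vertex a appears in no bag.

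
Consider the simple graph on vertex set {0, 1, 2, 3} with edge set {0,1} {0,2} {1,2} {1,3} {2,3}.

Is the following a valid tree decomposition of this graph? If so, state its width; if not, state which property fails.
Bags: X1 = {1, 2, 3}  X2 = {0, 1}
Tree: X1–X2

No — edge (2,0) lies in no bag.

A tree decomposition must satisfy three properties: every vertex lies in some bag; for every edge, both endpoints lie together in some bag; and for every vertex, the bags containing it form a connected subtree. Here edge (2,0) lies in no bag, so the decomposition is invalid.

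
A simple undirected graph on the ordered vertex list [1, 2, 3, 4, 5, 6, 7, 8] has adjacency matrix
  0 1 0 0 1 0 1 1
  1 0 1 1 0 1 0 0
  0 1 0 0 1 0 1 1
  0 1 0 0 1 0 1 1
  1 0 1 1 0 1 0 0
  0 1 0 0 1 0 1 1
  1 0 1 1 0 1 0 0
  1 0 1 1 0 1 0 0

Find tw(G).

4

A width-4 tree decomposition is:
Bags: B1 = {1, 3, 4, 5, 6}  B2 = {1, 3, 4, 6, 8}  B3 = {1, 3, 4, 6, 7}  B4 = {1, 2, 3, 4, 6}
Tree: B1–B2, B2–B3, B3–B4
Every bag has size at most 5, so the width is 5 − 1 = 4 and tw(G) ≤ 4. For the lower bound: the 5 vertex sets {4,5}, {3,8}, {6,7}, {1}, {2} are disjoint, each induces a connected subgraph, and every pair is joined by at least one edge of G. Contracting each set to a single vertex therefore yields K_{5} as a minor, and since treewidth is minor-monotone, tw(G) ≥ tw(K_{5}) = 4. Combining the bounds, tw(G) = 4.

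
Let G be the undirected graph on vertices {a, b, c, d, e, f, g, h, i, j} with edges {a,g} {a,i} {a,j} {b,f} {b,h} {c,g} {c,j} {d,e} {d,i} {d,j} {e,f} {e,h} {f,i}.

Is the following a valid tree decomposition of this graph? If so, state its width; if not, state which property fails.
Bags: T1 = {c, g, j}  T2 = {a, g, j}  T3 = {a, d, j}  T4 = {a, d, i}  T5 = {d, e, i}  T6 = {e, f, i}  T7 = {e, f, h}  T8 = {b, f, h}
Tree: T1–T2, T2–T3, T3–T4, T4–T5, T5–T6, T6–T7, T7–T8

Yes; width 2.

Every vertex of G appears in some bag (union = {a, b, c, d, e, f, g, h, i, j}); every edge is covered by a bag; and for each vertex v the set of bags containing v is connected in the bag tree. The decomposition is therefore valid. The largest bag has 3 vertices, so the width is 2.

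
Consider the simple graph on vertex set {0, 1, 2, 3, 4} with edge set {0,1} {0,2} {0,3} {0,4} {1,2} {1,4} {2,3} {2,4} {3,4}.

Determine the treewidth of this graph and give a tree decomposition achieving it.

Treewidth 3.
One optimal decomposition is:
Bags: B1 = {0, 1, 2, 4}  B2 = {0, 2, 3, 4}
Tree: B1–B2

The largest bag has 4 vertices, giving width 3; this decomposition certifies tw(G) ≤ 3. On the other hand G contains the 4-clique {0, 1, 2, 4}. A clique must lie in a single bag of any decomposition, so no decomposition can have width below 3. Combining the bounds, tw(G) = 3.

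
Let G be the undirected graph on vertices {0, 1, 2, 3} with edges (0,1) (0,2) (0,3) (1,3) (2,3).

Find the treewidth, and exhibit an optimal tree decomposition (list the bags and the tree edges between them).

Treewidth 2.
One optimal decomposition is:
Bags: B1 = {0, 2, 3}  B2 = {0, 1, 3}
Tree: B1–B2

The largest bag has 3 vertices, giving width 2; this decomposition certifies tw(G) ≤ 2. Conversely, {0, 1, 3} is a clique of size 3, and the vertices of any clique must share a bag in every tree decomposition; so some bag has ≥ 3 vertices and tw(G) ≥ 2. Combining the bounds, tw(G) = 2.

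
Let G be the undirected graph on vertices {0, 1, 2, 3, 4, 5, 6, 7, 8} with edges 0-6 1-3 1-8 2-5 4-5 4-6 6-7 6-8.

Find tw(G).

A width-1 tree decomposition is:
Bags: B1 = {0, 6}  B2 = {6, 8}  B3 = {4, 6}  B4 = {1, 8}  B5 = {4, 5}  B6 = {6, 7}  B7 = {1, 3}  B8 = {2, 5}
Tree: B1–B2, B1–B3, B2–B4, B3–B5, B2–B6, B4–B7, B5–B8
Every bag has size at most 2, so the width is 2 − 1 = 1 and tw(G) ≤ 1. G has an edge, so its treewidth is at least 1. Hence tw(G) = 1 exactly.

1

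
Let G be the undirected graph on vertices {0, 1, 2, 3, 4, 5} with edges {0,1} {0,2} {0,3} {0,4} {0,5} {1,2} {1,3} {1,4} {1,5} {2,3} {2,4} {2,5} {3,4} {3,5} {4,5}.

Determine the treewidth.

5

A width-5 tree decomposition is:
Bags: B1 = {0, 1, 2, 3, 4, 5}
Tree: (single bag)
With just one bag of size 6, the width is 6 − 1 = 5, so tw(G) ≤ 5. On the other hand G contains the 6-clique {0, 1, 2, 3, 4, 5}. A clique must lie in a single bag of any decomposition, so no decomposition can have width below 5. Combining the bounds, tw(G) = 5.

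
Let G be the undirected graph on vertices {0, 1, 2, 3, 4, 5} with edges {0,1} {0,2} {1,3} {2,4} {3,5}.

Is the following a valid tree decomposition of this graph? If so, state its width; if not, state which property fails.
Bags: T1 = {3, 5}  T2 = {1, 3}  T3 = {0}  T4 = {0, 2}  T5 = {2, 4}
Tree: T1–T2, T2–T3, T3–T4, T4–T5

A tree decomposition must satisfy three properties: every vertex lies in some bag; for every edge, both endpoints lie together in some bag; and for every vertex, the bags containing it form a connected subtree. Here edge (1,0) lies in no bag, so the decomposition is invalid.

No — edge (1,0) lies in no bag.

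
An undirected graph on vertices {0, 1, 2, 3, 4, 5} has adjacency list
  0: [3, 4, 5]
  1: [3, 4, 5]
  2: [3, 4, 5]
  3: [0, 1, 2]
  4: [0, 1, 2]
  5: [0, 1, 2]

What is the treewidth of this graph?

A width-3 tree decomposition is:
Bags: B1 = {0, 1, 2, 4}  B2 = {0, 1, 2, 5}  B3 = {0, 1, 2, 3}
Tree: B1–B2, B2–B3
The largest bag has 4 vertices, giving width 3; this decomposition certifies tw(G) ≤ 3. For the lower bound: the 4 vertex sets {0,4}, {2,5}, {1}, {3} are disjoint, each induces a connected subgraph, and every pair is joined by at least one edge of G. Contracting each set to a single vertex therefore yields K_{4} as a minor, and since treewidth is minor-monotone, tw(G) ≥ tw(K_{4}) = 3. Combining the bounds, tw(G) = 3.

3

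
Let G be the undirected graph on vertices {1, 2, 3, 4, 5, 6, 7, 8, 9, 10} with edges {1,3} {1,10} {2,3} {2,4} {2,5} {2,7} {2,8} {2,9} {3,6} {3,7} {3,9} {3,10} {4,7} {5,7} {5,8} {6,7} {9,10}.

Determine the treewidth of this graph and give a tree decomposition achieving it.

Treewidth 2.
One such decomposition:
Bags: B1 = {2, 3, 9}  B2 = {2, 3, 7}  B3 = {3, 9, 10}  B4 = {2, 4, 7}  B5 = {1, 3, 10}  B6 = {3, 6, 7}  B7 = {2, 5, 7}  B8 = {2, 5, 8}
Tree: B1–B2, B1–B3, B2–B4, B3–B5, B2–B6, B2–B7, B7–B8

The largest bag has 3 vertices, giving width 2; this decomposition certifies tw(G) ≤ 2. On the other hand G contains the 3-clique {1, 3, 10}. A clique must lie in a single bag of any decomposition, so no decomposition can have width below 2. Combining the bounds, tw(G) = 2.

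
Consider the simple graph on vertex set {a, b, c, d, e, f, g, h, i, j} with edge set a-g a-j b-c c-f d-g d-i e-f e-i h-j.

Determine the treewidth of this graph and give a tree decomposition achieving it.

Treewidth 1.
Bags: B1 = {h, j}  B2 = {a, j}  B3 = {a, g}  B4 = {d, g}  B5 = {d, i}  B6 = {e, i}  B7 = {e, f}  B8 = {c, f}  B9 = {b, c}
Tree: B1–B2, B2–B3, B3–B4, B4–B5, B5–B6, B6–B7, B7–B8, B8–B9

The largest bag has 2 vertices, giving width 1; this decomposition certifies tw(G) ≤ 1. Any graph with an edge has treewidth ≥ 1, and G has the edge h–j. Combining the bounds, tw(G) = 1.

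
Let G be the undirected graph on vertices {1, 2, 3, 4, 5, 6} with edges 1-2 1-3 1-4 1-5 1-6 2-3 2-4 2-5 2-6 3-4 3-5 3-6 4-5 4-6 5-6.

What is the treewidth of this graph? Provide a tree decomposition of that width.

A single bag containing all 6 vertices is trivially a valid decomposition of width 5. Conversely, {1, 2, 3, 4, 5, 6} is a clique of size 6, and the vertices of any clique must share a bag in every tree decomposition; so some bag has ≥ 6 vertices and tw(G) ≥ 5. The upper and lower bounds meet at 5, so that is the treewidth.

Treewidth 5.
Bags: B1 = {1, 2, 3, 4, 5, 6}
Tree: (single bag)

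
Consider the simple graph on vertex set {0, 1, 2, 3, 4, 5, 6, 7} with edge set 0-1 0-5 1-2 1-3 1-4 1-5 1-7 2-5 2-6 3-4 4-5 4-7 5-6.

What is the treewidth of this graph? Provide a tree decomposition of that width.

The largest bag has 3 vertices, giving width 2; this decomposition certifies tw(G) ≤ 2. Conversely, {0, 1, 5} is a clique of size 3, and the vertices of any clique must share a bag in every tree decomposition; so some bag has ≥ 3 vertices and tw(G) ≥ 2. Combining the bounds, tw(G) = 2.

Treewidth 2.
Bags: B1 = {1, 2, 5}  B2 = {2, 5, 6}  B3 = {1, 4, 5}  B4 = {0, 1, 5}  B5 = {1, 4, 7}  B6 = {1, 3, 4}
Tree: B1–B2, B1–B3, B1–B4, B3–B5, B5–B6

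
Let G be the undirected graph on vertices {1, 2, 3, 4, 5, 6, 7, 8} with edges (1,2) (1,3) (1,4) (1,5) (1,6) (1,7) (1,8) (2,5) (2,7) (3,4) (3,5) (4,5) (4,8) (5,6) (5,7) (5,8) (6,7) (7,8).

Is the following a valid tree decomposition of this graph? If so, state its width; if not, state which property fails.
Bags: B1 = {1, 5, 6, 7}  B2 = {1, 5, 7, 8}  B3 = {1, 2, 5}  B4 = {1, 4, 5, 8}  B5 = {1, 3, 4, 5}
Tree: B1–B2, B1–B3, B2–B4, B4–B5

A tree decomposition must satisfy three properties: every vertex lies in some bag; for every edge, both endpoints lie together in some bag; and for every vertex, the bags containing it form a connected subtree. Here edge (7,2) lies in no bag, so the decomposition is invalid.

No — edge (7,2) lies in no bag.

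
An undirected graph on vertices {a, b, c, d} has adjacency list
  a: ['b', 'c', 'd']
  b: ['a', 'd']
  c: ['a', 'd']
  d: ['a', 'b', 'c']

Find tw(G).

A width-2 tree decomposition is:
Bags: B1 = {a, c, d}  B2 = {a, b, d}
Tree: B1–B2
Each bag holds 3 vertices, so the decomposition has width 2, which upper-bounds the treewidth. For the lower bound, the 3 vertices {a, c, d} are pairwise adjacent, and any tree decomposition puts a clique entirely inside one bag — forcing width ≥ 2. Hence tw(G) = 2 exactly.

2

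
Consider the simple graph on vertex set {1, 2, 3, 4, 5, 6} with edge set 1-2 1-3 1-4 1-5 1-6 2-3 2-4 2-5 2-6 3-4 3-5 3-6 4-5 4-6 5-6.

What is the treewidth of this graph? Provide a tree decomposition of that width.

Treewidth 5.
One optimal decomposition is:
Bags: B1 = {1, 2, 3, 4, 5, 6}
Tree: (single bag)

With just one bag of size 6, the width is 6 − 1 = 5, so tw(G) ≤ 5. Conversely, {1, 2, 3, 4, 5, 6} is a clique of size 6, and the vertices of any clique must share a bag in every tree decomposition; so some bag has ≥ 6 vertices and tw(G) ≥ 5. Therefore the treewidth is 5.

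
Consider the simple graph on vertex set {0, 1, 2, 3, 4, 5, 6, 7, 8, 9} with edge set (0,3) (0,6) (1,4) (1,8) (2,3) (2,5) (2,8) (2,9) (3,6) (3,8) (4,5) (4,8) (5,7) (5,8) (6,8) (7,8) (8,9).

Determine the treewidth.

2

A width-2 tree decomposition is:
Bags: B1 = {2, 5, 8}  B2 = {4, 5, 8}  B3 = {2, 3, 8}  B4 = {5, 7, 8}  B5 = {2, 8, 9}  B6 = {1, 4, 8}  B7 = {3, 6, 8}  B8 = {0, 3, 6}
Tree: B1–B2, B1–B3, B1–B4, B1–B5, B2–B6, B3–B7, B7–B8
Each bag holds 3 vertices, so the decomposition has width 2, which upper-bounds the treewidth. On the other hand G contains the 3-clique {0, 3, 6}. A clique must lie in a single bag of any decomposition, so no decomposition can have width below 2. Combining the bounds, tw(G) = 2.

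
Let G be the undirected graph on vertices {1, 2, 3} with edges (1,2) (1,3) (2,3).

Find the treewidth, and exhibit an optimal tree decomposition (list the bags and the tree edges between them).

With just one bag of size 3, the width is 3 − 1 = 2, so tw(G) ≤ 2. Conversely, {1, 2, 3} is a clique of size 3, and the vertices of any clique must share a bag in every tree decomposition; so some bag has ≥ 3 vertices and tw(G) ≥ 2. Therefore the treewidth is 2.

Treewidth 2.
One optimal decomposition is:
Bags: B1 = {1, 2, 3}
Tree: (single bag)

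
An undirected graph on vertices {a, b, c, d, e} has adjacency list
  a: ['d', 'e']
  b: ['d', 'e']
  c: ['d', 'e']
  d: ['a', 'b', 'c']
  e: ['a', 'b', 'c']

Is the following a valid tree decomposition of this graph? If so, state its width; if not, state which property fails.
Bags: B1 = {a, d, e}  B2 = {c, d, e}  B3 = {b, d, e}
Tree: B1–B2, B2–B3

Yes; width 2.

Every vertex of G appears in some bag (union = {a, b, c, d, e}); every edge is covered by a bag; and for each vertex v the set of bags containing v is connected in the bag tree. The decomposition is therefore valid. The largest bag has 3 vertices, so the width is 2.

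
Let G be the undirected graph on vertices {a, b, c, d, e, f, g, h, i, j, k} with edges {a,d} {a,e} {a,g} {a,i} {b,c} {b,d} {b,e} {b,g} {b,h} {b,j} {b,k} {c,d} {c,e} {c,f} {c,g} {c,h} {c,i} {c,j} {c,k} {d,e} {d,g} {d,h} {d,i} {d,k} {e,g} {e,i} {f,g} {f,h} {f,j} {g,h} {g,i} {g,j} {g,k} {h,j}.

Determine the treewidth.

4

A width-4 tree decomposition is:
Bags: B1 = {b, c, d, g, h}  B2 = {b, c, d, e, g}  B3 = {c, d, e, g, i}  B4 = {b, c, g, h, j}  B5 = {b, c, d, g, k}  B6 = {a, d, e, g, i}  B7 = {c, f, g, h, j}
Tree: B1–B2, B2–B3, B1–B4, B2–B5, B3–B6, B4–B7
Each bag holds 5 vertices, so the decomposition has width 4, which upper-bounds the treewidth. For the lower bound, the 5 vertices {b, c, d, e, g} are pairwise adjacent, and any tree decomposition puts a clique entirely inside one bag — forcing width ≥ 4. Combining the bounds, tw(G) = 4.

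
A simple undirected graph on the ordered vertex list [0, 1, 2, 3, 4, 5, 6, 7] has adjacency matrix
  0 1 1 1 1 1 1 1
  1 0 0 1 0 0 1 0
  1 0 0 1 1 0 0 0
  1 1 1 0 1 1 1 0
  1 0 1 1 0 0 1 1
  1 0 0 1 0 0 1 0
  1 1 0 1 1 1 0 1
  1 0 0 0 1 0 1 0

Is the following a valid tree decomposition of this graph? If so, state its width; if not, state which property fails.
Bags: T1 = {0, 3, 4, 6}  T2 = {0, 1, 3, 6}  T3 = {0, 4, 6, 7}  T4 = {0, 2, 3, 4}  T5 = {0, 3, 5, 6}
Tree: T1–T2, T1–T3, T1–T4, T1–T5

Vertex coverage: the bags together contain {0, 1, 2, 3, 4, 5, 6, 7}, the full vertex set. Edge coverage: each edge of G has both endpoints in at least one bag. Running intersection: for every vertex, the bags containing it form a connected subtree. All three properties hold, so this is a valid tree decomposition of width max|bag| − 1 = 3, and hence tw(G) ≤ 3.

Yes; width 3.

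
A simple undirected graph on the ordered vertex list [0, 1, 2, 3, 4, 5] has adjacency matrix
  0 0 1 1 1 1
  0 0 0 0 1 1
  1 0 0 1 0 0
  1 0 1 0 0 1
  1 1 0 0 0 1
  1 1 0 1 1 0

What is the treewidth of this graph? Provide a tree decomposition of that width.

Every bag has size at most 3, so the width is 3 − 1 = 2 and tw(G) ≤ 2. On the other hand G contains the 3-clique {0, 2, 3}. A clique must lie in a single bag of any decomposition, so no decomposition can have width below 2. Hence tw(G) = 2 exactly.

Treewidth 2.
Bags: B1 = {0, 4, 5}  B2 = {1, 4, 5}  B3 = {0, 3, 5}  B4 = {0, 2, 3}
Tree: B1–B2, B1–B3, B3–B4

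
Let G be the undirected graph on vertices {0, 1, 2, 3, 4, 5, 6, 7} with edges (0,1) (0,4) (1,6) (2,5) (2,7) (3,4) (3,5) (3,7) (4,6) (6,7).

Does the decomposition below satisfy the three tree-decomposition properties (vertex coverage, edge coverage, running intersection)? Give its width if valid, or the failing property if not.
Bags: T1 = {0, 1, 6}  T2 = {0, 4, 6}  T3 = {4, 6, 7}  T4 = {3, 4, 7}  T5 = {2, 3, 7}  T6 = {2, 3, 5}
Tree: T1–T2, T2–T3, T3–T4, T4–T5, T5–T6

Yes; width 2.

Vertex coverage: the bags together contain {0, 1, 2, 3, 4, 5, 6, 7}, the full vertex set. Edge coverage: each edge of G has both endpoints in at least one bag. Running intersection: for every vertex, the bags containing it form a connected subtree. All three properties hold, so this is a valid tree decomposition of width max|bag| − 1 = 2, and hence tw(G) ≤ 2.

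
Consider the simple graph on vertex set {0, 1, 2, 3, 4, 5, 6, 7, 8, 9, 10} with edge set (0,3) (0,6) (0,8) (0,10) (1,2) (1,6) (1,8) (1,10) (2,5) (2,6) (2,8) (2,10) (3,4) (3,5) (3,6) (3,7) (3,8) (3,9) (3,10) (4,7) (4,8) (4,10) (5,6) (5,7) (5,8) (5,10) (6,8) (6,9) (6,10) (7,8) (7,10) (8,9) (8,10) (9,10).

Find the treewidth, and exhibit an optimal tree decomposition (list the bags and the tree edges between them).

Treewidth 4.
One optimal decomposition is:
Bags: B1 = {3, 5, 6, 8, 10}  B2 = {3, 5, 7, 8, 10}  B3 = {2, 5, 6, 8, 10}  B4 = {1, 2, 6, 8, 10}  B5 = {3, 4, 7, 8, 10}  B6 = {0, 3, 6, 8, 10}  B7 = {3, 6, 8, 9, 10}
Tree: B1–B2, B1–B3, B3–B4, B2–B5, B1–B6, B6–B7

Every bag has size at most 5, so the width is 5 − 1 = 4 and tw(G) ≤ 4. Conversely, {1, 2, 6, 8, 10} is a clique of size 5, and the vertices of any clique must share a bag in every tree decomposition; so some bag has ≥ 5 vertices and tw(G) ≥ 4. Hence tw(G) = 4 exactly.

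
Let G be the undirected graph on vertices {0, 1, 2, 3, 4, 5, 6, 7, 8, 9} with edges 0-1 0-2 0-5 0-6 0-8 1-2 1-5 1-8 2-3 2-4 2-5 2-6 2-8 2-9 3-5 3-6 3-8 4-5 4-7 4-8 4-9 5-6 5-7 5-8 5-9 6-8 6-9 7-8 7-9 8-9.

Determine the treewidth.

4

A width-4 tree decomposition is:
Bags: B1 = {2, 5, 6, 8, 9}  B2 = {0, 2, 5, 6, 8}  B3 = {2, 3, 5, 6, 8}  B4 = {2, 4, 5, 8, 9}  B5 = {4, 5, 7, 8, 9}  B6 = {0, 1, 2, 5, 8}
Tree: B1–B2, B1–B3, B1–B4, B4–B5, B2–B6
The largest bag has 5 vertices, giving width 4; this decomposition certifies tw(G) ≤ 4. For the lower bound, the 5 vertices {0, 1, 2, 5, 8} are pairwise adjacent, and any tree decomposition puts a clique entirely inside one bag — forcing width ≥ 4. Combining the bounds, tw(G) = 4.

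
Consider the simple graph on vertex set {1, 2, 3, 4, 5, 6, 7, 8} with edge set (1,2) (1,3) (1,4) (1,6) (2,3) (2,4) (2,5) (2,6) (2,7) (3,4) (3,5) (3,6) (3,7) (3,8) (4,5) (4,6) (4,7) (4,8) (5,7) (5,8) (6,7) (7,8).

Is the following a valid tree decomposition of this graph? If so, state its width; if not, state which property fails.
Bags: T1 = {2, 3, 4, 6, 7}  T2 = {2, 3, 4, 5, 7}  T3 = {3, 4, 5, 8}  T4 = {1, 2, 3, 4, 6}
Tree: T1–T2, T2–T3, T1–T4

A tree decomposition must satisfy three properties: every vertex lies in some bag; for every edge, both endpoints lie together in some bag; and for every vertex, the bags containing it form a connected subtree. Here edge (7,8) lies in no bag, so the decomposition is invalid.

No — edge (7,8) lies in no bag.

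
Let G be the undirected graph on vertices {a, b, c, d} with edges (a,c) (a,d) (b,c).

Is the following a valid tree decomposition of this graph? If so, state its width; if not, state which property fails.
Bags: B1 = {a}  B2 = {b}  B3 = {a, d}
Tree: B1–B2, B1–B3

No — vertex c appears in no bag.

A tree decomposition must satisfy three properties: every vertex lies in some bag; for every edge, both endpoints lie together in some bag; and for every vertex, the bags containing it form a connected subtree. Here vertex c appears in no bag, so the decomposition is invalid.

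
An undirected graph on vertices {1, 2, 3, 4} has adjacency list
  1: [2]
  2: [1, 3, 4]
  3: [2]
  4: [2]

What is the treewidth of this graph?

A width-1 tree decomposition is:
Bags: B1 = {2, 3}  B2 = {1, 2}  B3 = {2, 4}
Tree: B1–B2, B1–B3
Every bag has size at most 2, so the width is 2 − 1 = 1 and tw(G) ≤ 1. Since G has at least one edge (e.g. 3–2), it is not an edgeless graph, so tw(G) ≥ 1. Combining the bounds, tw(G) = 1.

1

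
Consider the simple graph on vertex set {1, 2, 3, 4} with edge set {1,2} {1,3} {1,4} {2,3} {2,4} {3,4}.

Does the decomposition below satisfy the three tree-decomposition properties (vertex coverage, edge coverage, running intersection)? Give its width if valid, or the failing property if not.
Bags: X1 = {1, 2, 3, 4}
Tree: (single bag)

Yes; width 3.

Every vertex of G appears in some bag (union = {1, 2, 3, 4}); every edge is covered by a bag; and for each vertex v the set of bags containing v is connected in the bag tree. The decomposition is therefore valid. The largest bag has 4 vertices, so the width is 3.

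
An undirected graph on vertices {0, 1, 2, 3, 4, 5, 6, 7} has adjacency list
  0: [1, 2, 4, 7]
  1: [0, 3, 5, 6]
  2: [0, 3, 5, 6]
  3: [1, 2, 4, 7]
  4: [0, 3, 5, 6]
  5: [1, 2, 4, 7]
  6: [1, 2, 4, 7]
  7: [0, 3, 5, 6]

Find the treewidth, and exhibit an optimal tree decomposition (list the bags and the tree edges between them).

Treewidth 4.
Bags: B1 = {0, 3, 5, 6, 7}  B2 = {0, 2, 3, 5, 6}  B3 = {0, 1, 3, 5, 6}  B4 = {0, 3, 4, 5, 6}
Tree: B1–B2, B2–B3, B3–B4

Every bag has size at most 5, so the width is 5 − 1 = 4 and tw(G) ≤ 4. For the lower bound: the 5 vertex sets {6,7}, {0,2}, {1,5}, {3}, {4} are disjoint, each induces a connected subgraph, and every pair is joined by at least one edge of G. Contracting each set to a single vertex therefore yields K_{5} as a minor, and since treewidth is minor-monotone, tw(G) ≥ tw(K_{5}) = 4. Combining the bounds, tw(G) = 4.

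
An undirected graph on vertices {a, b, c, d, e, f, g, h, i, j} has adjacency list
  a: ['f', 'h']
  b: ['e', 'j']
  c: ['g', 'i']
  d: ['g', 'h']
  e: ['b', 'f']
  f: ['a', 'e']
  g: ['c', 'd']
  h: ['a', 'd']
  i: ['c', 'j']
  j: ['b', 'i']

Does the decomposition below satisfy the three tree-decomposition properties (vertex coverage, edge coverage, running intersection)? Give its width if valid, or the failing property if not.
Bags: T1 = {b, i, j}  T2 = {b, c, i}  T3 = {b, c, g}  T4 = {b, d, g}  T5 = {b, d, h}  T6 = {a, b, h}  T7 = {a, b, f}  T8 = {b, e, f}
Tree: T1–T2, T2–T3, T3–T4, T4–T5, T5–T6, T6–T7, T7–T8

Yes; width 2.

Vertex coverage: the bags together contain {a, b, c, d, e, f, g, h, i, j}, the full vertex set. Edge coverage: each edge of G has both endpoints in at least one bag. Running intersection: for every vertex, the bags containing it form a connected subtree. All three properties hold, so this is a valid tree decomposition of width max|bag| − 1 = 2, and hence tw(G) ≤ 2.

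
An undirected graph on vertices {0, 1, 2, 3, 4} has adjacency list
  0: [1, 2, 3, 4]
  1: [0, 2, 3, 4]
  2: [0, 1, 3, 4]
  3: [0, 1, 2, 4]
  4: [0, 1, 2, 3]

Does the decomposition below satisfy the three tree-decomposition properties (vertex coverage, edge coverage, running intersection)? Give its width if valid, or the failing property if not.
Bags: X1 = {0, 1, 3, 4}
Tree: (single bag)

A tree decomposition must satisfy three properties: every vertex lies in some bag; for every edge, both endpoints lie together in some bag; and for every vertex, the bags containing it form a connected subtree. Here vertex 2 appears in no bag, so the decomposition is invalid.

No — vertex 2 appears in no bag.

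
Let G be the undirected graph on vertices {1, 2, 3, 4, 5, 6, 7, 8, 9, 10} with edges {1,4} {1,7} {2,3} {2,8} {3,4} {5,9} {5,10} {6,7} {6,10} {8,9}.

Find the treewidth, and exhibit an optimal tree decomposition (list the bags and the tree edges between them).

Every bag has size at most 3, so the width is 3 − 1 = 2 and tw(G) ≤ 2. The edges 9–8–2–3–4–1–7–6–10–5–9 form a cycle, so G is not a tree and its treewidth is at least 2. Therefore the treewidth is 2.

Treewidth 2.
One optimal decomposition is:
Bags: B1 = {2, 8, 9}  B2 = {2, 3, 9}  B3 = {3, 4, 9}  B4 = {1, 4, 9}  B5 = {1, 7, 9}  B6 = {6, 7, 9}  B7 = {6, 9, 10}  B8 = {5, 9, 10}
Tree: B1–B2, B2–B3, B3–B4, B4–B5, B5–B6, B6–B7, B7–B8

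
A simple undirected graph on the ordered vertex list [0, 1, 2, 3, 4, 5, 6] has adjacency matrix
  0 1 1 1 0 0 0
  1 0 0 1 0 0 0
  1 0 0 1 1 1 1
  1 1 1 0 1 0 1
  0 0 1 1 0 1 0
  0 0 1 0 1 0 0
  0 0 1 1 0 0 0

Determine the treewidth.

A width-2 tree decomposition is:
Bags: B1 = {2, 3, 6}  B2 = {0, 2, 3}  B3 = {0, 1, 3}  B4 = {2, 3, 4}  B5 = {2, 4, 5}
Tree: B1–B2, B2–B3, B2–B4, B4–B5
Each bag holds 3 vertices, so the decomposition has width 2, which upper-bounds the treewidth. Conversely, {0, 1, 3} is a clique of size 3, and the vertices of any clique must share a bag in every tree decomposition; so some bag has ≥ 3 vertices and tw(G) ≥ 2. The upper and lower bounds meet at 2, so that is the treewidth.

2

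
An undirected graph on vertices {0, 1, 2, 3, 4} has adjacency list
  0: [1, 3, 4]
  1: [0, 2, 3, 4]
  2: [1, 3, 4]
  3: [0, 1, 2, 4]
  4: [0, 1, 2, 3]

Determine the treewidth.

3

A width-3 tree decomposition is:
Bags: B1 = {0, 1, 3, 4}  B2 = {1, 2, 3, 4}
Tree: B1–B2
Every bag has size at most 4, so the width is 4 − 1 = 3 and tw(G) ≤ 3. For the lower bound, the 4 vertices {0, 1, 3, 4} are pairwise adjacent, and any tree decomposition puts a clique entirely inside one bag — forcing width ≥ 3. Therefore the treewidth is 3.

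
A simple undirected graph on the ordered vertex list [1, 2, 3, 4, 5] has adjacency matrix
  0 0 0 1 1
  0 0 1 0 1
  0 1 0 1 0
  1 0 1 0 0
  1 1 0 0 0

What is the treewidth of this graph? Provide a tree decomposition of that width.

Treewidth 2.
One optimal decomposition is:
Bags: B1 = {1, 4, 5}  B2 = {2, 4, 5}  B3 = {2, 3, 4}
Tree: B1–B2, B2–B3

The largest bag has 3 vertices, giving width 2; this decomposition certifies tw(G) ≤ 2. The edges 4–1–5–2–3–4 form a cycle, so G is not a tree and its treewidth is at least 2. Therefore the treewidth is 2.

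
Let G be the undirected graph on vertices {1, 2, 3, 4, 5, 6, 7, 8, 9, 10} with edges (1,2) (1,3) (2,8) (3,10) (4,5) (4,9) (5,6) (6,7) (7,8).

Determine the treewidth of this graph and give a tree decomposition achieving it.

Treewidth 1.
One optimal decomposition is:
Bags: B1 = {4, 9}  B2 = {4, 5}  B3 = {5, 6}  B4 = {6, 7}  B5 = {7, 8}  B6 = {2, 8}  B7 = {1, 2}  B8 = {1, 3}  B9 = {3, 10}
Tree: B1–B2, B2–B3, B3–B4, B4–B5, B5–B6, B6–B7, B7–B8, B8–B9

The largest bag has 2 vertices, giving width 1; this decomposition certifies tw(G) ≤ 1. Since G has at least one edge (e.g. 9–4), it is not an edgeless graph, so tw(G) ≥ 1. Combining the bounds, tw(G) = 1.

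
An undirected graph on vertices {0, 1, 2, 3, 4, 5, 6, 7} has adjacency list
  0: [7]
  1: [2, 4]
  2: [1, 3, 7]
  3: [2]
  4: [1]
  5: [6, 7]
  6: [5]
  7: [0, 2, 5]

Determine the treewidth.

1

A width-1 tree decomposition is:
Bags: B1 = {5, 7}  B2 = {2, 7}  B3 = {2, 3}  B4 = {1, 2}  B5 = {0, 7}  B6 = {5, 6}  B7 = {1, 4}
Tree: B1–B2, B2–B3, B3–B4, B1–B5, B1–B6, B4–B7
Every bag has size at most 2, so the width is 2 − 1 = 1 and tw(G) ≤ 1. Any graph with an edge has treewidth ≥ 1, and G has the edge 5–7. Combining the bounds, tw(G) = 1.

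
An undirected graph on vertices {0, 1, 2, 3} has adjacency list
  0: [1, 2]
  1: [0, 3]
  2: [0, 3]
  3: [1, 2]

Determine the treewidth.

A width-2 tree decomposition is:
Bags: B1 = {1, 2, 3}  B2 = {0, 1, 2}
Tree: B1–B2
Each bag holds 3 vertices, so the decomposition has width 2, which upper-bounds the treewidth. Since 1–3–2–0–1 is a cycle in G, G is not acyclic. Forests are exactly the graphs of treewidth ≤ 1, so tw(G) ≥ 2. The upper and lower bounds meet at 2, so that is the treewidth.

2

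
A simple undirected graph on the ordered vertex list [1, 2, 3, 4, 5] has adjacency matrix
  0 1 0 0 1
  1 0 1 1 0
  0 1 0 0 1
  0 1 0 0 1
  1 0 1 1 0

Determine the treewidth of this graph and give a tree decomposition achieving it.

Treewidth 2.
Bags: B1 = {1, 2, 5}  B2 = {2, 3, 5}  B3 = {2, 4, 5}
Tree: B1–B2, B2–B3

The largest bag has 3 vertices, giving width 2; this decomposition certifies tw(G) ≤ 2. Since 5–1–2–3–5 is a cycle in G, G is not acyclic. Forests are exactly the graphs of treewidth ≤ 1, so tw(G) ≥ 2. Hence tw(G) = 2 exactly.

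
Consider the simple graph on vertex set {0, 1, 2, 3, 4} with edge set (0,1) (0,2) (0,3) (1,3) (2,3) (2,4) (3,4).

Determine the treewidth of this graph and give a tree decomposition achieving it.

Treewidth 2.
Bags: B1 = {0, 2, 3}  B2 = {2, 3, 4}  B3 = {0, 1, 3}
Tree: B1–B2, B1–B3

Every bag has size at most 3, so the width is 3 − 1 = 2 and tw(G) ≤ 2. For the lower bound, the 3 vertices {0, 1, 3} are pairwise adjacent, and any tree decomposition puts a clique entirely inside one bag — forcing width ≥ 2. Combining the bounds, tw(G) = 2.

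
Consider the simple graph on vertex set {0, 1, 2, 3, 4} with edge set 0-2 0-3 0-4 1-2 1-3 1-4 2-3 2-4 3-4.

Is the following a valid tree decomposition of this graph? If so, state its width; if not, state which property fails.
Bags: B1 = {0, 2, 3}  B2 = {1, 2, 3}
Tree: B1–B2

A tree decomposition must satisfy three properties: every vertex lies in some bag; for every edge, both endpoints lie together in some bag; and for every vertex, the bags containing it form a connected subtree. Here vertex 4 appears in no bag, so the decomposition is invalid.

No — vertex 4 appears in no bag.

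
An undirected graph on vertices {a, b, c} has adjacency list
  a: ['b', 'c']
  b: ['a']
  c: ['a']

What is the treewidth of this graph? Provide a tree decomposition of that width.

Every bag has size at most 2, so the width is 2 − 1 = 1 and tw(G) ≤ 1. Since G has at least one edge (e.g. b–a), it is not an edgeless graph, so tw(G) ≥ 1. The upper and lower bounds meet at 1, so that is the treewidth.

Treewidth 1.
One optimal decomposition is:
Bags: B1 = {a, b}  B2 = {a, c}
Tree: B1–B2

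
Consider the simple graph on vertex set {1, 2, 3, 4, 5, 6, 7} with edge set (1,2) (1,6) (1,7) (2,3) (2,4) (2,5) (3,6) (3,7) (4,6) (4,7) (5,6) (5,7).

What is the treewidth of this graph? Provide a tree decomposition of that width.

Each bag holds 4 vertices, so the decomposition has width 3, which upper-bounds the treewidth. For the lower bound: the 4 vertex sets {4,7}, {1,6}, {2}, {5} are disjoint, each induces a connected subgraph, and every pair is joined by at least one edge of G. Contracting each set to a single vertex therefore yields K_{4} as a minor, and since treewidth is minor-monotone, tw(G) ≥ tw(K_{4}) = 3. Combining the bounds, tw(G) = 3.

Treewidth 3.
One optimal decomposition is:
Bags: B1 = {2, 4, 6, 7}  B2 = {1, 2, 6, 7}  B3 = {2, 5, 6, 7}  B4 = {2, 3, 6, 7}
Tree: B1–B2, B2–B3, B3–B4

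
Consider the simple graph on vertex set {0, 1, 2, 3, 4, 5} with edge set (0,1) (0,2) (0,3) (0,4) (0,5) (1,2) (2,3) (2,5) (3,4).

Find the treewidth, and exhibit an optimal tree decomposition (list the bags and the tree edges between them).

Treewidth 2.
Bags: B1 = {0, 2, 5}  B2 = {0, 2, 3}  B3 = {0, 3, 4}  B4 = {0, 1, 2}
Tree: B1–B2, B2–B3, B2–B4

The largest bag has 3 vertices, giving width 2; this decomposition certifies tw(G) ≤ 2. On the other hand G contains the 3-clique {0, 1, 2}. A clique must lie in a single bag of any decomposition, so no decomposition can have width below 2. Hence tw(G) = 2 exactly.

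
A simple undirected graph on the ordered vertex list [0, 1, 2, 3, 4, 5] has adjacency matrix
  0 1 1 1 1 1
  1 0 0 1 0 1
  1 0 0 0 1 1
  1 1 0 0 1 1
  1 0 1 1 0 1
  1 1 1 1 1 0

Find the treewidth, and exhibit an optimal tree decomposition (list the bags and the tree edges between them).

Treewidth 3.
One such decomposition:
Bags: B1 = {0, 1, 3, 5}  B2 = {0, 3, 4, 5}  B3 = {0, 2, 4, 5}
Tree: B1–B2, B2–B3

Each bag holds 4 vertices, so the decomposition has width 3, which upper-bounds the treewidth. For the lower bound, the 4 vertices {0, 2, 4, 5} are pairwise adjacent, and any tree decomposition puts a clique entirely inside one bag — forcing width ≥ 3. Combining the bounds, tw(G) = 3.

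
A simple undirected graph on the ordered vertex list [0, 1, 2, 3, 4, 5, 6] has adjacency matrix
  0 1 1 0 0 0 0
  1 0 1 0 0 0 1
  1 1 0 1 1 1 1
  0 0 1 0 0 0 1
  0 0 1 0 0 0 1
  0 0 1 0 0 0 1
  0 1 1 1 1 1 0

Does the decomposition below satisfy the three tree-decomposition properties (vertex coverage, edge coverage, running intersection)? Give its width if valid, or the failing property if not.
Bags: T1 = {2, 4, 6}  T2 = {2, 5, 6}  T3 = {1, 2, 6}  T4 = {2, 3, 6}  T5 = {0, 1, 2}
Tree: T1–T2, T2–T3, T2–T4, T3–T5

Every vertex of G appears in some bag (union = {0, 1, 2, 3, 4, 5, 6}); every edge is covered by a bag; and for each vertex v the set of bags containing v is connected in the bag tree. The decomposition is therefore valid. The largest bag has 3 vertices, so the width is 2.

Yes; width 2.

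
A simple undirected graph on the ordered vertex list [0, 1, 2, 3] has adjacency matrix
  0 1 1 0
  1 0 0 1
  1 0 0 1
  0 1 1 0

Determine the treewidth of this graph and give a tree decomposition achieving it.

Treewidth 2.
Bags: B1 = {0, 1, 3}  B2 = {0, 2, 3}
Tree: B1–B2

Each bag holds 3 vertices, so the decomposition has width 2, which upper-bounds the treewidth. The edges 0–1–3–2–0 form a cycle, so G is not a tree and its treewidth is at least 2. The upper and lower bounds meet at 2, so that is the treewidth.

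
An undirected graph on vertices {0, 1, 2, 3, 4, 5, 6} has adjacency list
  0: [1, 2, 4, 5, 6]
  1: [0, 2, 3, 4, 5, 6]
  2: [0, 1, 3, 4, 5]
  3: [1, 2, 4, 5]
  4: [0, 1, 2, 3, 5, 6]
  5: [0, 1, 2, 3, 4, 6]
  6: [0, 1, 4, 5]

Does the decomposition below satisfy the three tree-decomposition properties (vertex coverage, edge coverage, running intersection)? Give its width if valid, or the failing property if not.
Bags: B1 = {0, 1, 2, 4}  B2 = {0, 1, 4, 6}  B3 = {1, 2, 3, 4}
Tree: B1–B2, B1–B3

A tree decomposition must satisfy three properties: every vertex lies in some bag; for every edge, both endpoints lie together in some bag; and for every vertex, the bags containing it form a connected subtree. Here vertex 5 appears in no bag, so the decomposition is invalid.

No — vertex 5 appears in no bag.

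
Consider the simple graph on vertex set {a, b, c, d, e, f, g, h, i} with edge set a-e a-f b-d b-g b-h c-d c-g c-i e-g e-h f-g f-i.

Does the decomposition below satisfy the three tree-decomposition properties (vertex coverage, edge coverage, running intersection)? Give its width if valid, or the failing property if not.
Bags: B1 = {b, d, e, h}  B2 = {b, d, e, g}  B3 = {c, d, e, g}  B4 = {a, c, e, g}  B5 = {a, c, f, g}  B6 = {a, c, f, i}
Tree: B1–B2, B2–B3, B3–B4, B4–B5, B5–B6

Yes; width 3.

Checking the three conditions: (i) the bags cover all of {a, b, c, d, e, f, g, h, i}; (ii) for each edge, some bag contains both endpoints; (iii) the bags containing any fixed vertex form a subtree. All hold, so the decomposition is valid with width 4 − 1 = 3.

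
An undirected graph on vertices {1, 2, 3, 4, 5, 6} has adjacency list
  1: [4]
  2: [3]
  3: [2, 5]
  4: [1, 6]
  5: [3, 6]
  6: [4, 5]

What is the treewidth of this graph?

A width-1 tree decomposition is:
Bags: B1 = {2, 3}  B2 = {3, 5}  B3 = {5, 6}  B4 = {4, 6}  B5 = {1, 4}
Tree: B1–B2, B2–B3, B3–B4, B4–B5
The largest bag has 2 vertices, giving width 1; this decomposition certifies tw(G) ≤ 1. Any graph with an edge has treewidth ≥ 1, and G has the edge 2–3. Hence tw(G) = 1 exactly.

1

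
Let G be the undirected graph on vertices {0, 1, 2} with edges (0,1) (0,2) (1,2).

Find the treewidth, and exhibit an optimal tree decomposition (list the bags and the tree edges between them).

Treewidth 2.
Bags: B1 = {0, 1, 2}
Tree: (single bag)

A single bag containing all 3 vertices is trivially a valid decomposition of width 2. For the lower bound, the 3 vertices {0, 1, 2} are pairwise adjacent, and any tree decomposition puts a clique entirely inside one bag — forcing width ≥ 2. Combining the bounds, tw(G) = 2.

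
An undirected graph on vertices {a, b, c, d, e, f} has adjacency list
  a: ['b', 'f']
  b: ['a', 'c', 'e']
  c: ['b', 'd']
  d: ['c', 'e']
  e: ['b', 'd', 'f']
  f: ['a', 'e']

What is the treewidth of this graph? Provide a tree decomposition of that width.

Each bag holds 3 vertices, so the decomposition has width 2, which upper-bounds the treewidth. The edges d–c–b–e–d form a cycle, so G is not a tree and its treewidth is at least 2. The upper and lower bounds meet at 2, so that is the treewidth.

Treewidth 2.
One optimal decomposition is:
Bags: B1 = {c, d, e}  B2 = {b, c, e}  B3 = {b, e, f}  B4 = {a, b, f}
Tree: B1–B2, B2–B3, B3–B4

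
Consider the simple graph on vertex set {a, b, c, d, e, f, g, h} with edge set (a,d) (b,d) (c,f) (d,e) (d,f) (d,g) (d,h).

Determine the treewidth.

A width-1 tree decomposition is:
Bags: B1 = {d, e}  B2 = {d, g}  B3 = {a, d}  B4 = {b, d}  B5 = {d, f}  B6 = {d, h}  B7 = {c, f}
Tree: B1–B2, B2–B3, B1–B4, B3–B5, B5–B6, B5–B7
Each bag holds 2 vertices, so the decomposition has width 1, which upper-bounds the treewidth. Since G has at least one edge (e.g. e–d), it is not an edgeless graph, so tw(G) ≥ 1. Hence tw(G) = 1 exactly.

1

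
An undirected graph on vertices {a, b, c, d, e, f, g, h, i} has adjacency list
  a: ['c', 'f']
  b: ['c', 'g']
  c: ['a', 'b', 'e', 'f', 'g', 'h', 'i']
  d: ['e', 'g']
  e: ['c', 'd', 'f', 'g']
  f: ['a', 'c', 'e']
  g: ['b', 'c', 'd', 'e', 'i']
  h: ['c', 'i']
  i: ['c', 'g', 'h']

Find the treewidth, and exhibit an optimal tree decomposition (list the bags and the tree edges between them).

Treewidth 2.
Bags: B1 = {c, g, i}  B2 = {c, e, g}  B3 = {b, c, g}  B4 = {c, h, i}  B5 = {d, e, g}  B6 = {c, e, f}  B7 = {a, c, f}
Tree: B1–B2, B2–B3, B1–B4, B2–B5, B2–B6, B6–B7

Each bag holds 3 vertices, so the decomposition has width 2, which upper-bounds the treewidth. Conversely, {d, e, g} is a clique of size 3, and the vertices of any clique must share a bag in every tree decomposition; so some bag has ≥ 3 vertices and tw(G) ≥ 2. Therefore the treewidth is 2.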